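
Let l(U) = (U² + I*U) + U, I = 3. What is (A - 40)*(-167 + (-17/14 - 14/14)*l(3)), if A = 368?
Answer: -70028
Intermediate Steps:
l(U) = U² + 4*U (l(U) = (U² + 3*U) + U = U² + 4*U)
(A - 40)*(-167 + (-17/14 - 14/14)*l(3)) = (368 - 40)*(-167 + (-17/14 - 14/14)*(3*(4 + 3))) = 328*(-167 + (-17*1/14 - 14*1/14)*(3*7)) = 328*(-167 + (-17/14 - 1)*21) = 328*(-167 - 31/14*21) = 328*(-167 - 93/2) = 328*(-427/2) = -70028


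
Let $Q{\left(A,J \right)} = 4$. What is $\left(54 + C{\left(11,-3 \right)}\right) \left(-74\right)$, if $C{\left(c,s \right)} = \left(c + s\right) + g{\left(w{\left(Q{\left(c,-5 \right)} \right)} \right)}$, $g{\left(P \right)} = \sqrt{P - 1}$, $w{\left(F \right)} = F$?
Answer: $-4588 - 74 \sqrt{3} \approx -4716.2$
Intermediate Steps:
$g{\left(P \right)} = \sqrt{-1 + P}$
$C{\left(c,s \right)} = c + s + \sqrt{3}$ ($C{\left(c,s \right)} = \left(c + s\right) + \sqrt{-1 + 4} = \left(c + s\right) + \sqrt{3} = c + s + \sqrt{3}$)
$\left(54 + C{\left(11,-3 \right)}\right) \left(-74\right) = \left(54 + \left(11 - 3 + \sqrt{3}\right)\right) \left(-74\right) = \left(54 + \left(8 + \sqrt{3}\right)\right) \left(-74\right) = \left(62 + \sqrt{3}\right) \left(-74\right) = -4588 - 74 \sqrt{3}$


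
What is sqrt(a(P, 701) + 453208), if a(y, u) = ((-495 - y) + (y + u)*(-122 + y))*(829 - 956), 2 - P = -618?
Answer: 9*I*sqrt(1024113) ≈ 9107.9*I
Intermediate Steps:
P = 620 (P = 2 - 1*(-618) = 2 + 618 = 620)
a(y, u) = 62865 + 127*y - 127*(-122 + y)*(u + y) (a(y, u) = ((-495 - y) + (u + y)*(-122 + y))*(-127) = ((-495 - y) + (-122 + y)*(u + y))*(-127) = (-495 - y + (-122 + y)*(u + y))*(-127) = 62865 + 127*y - 127*(-122 + y)*(u + y))
sqrt(a(P, 701) + 453208) = sqrt((62865 - 127*620**2 + 15494*701 + 15621*620 - 127*701*620) + 453208) = sqrt((62865 - 127*384400 + 10861294 + 9685020 - 55196740) + 453208) = sqrt((62865 - 48818800 + 10861294 + 9685020 - 55196740) + 453208) = sqrt(-83406361 + 453208) = sqrt(-82953153) = 9*I*sqrt(1024113)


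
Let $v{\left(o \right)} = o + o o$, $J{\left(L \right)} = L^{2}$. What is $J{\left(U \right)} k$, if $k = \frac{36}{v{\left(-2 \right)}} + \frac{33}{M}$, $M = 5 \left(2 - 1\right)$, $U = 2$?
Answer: $\frac{492}{5} \approx 98.4$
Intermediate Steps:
$v{\left(o \right)} = o + o^{2}$
$M = 5$ ($M = 5 \cdot 1 = 5$)
$k = \frac{123}{5}$ ($k = \frac{36}{\left(-2\right) \left(1 - 2\right)} + \frac{33}{5} = \frac{36}{\left(-2\right) \left(-1\right)} + 33 \cdot \frac{1}{5} = \frac{36}{2} + \frac{33}{5} = 36 \cdot \frac{1}{2} + \frac{33}{5} = 18 + \frac{33}{5} = \frac{123}{5} \approx 24.6$)
$J{\left(U \right)} k = 2^{2} \cdot \frac{123}{5} = 4 \cdot \frac{123}{5} = \frac{492}{5}$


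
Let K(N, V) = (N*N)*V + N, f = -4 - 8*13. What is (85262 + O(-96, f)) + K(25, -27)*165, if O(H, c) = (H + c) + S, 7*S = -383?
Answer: -18866727/7 ≈ -2.6952e+6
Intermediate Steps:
S = -383/7 (S = (1/7)*(-383) = -383/7 ≈ -54.714)
f = -108 (f = -4 - 104 = -108)
K(N, V) = N + V*N**2 (K(N, V) = N**2*V + N = V*N**2 + N = N + V*N**2)
O(H, c) = -383/7 + H + c (O(H, c) = (H + c) - 383/7 = -383/7 + H + c)
(85262 + O(-96, f)) + K(25, -27)*165 = (85262 + (-383/7 - 96 - 108)) + (25*(1 + 25*(-27)))*165 = (85262 - 1811/7) + (25*(1 - 675))*165 = 595023/7 + (25*(-674))*165 = 595023/7 - 16850*165 = 595023/7 - 2780250 = -18866727/7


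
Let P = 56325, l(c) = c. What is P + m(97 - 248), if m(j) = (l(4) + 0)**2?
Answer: 56341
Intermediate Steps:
m(j) = 16 (m(j) = (4 + 0)**2 = 4**2 = 16)
P + m(97 - 248) = 56325 + 16 = 56341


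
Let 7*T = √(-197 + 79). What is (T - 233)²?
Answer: (1631 - I*√118)²/49 ≈ 54287.0 - 723.15*I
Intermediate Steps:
T = I*√118/7 (T = √(-197 + 79)/7 = √(-118)/7 = (I*√118)/7 = I*√118/7 ≈ 1.5518*I)
(T - 233)² = (I*√118/7 - 233)² = (-233 + I*√118/7)²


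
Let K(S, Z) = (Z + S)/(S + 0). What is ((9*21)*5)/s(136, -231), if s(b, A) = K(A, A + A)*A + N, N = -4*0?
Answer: -15/11 ≈ -1.3636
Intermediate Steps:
N = 0
K(S, Z) = (S + Z)/S
s(b, A) = 3*A (s(b, A) = ((A + (A + A))/A)*A + 0 = ((A + 2*A)/A)*A + 0 = ((3*A)/A)*A + 0 = 3*A + 0 = 3*A)
((9*21)*5)/s(136, -231) = ((9*21)*5)/((3*(-231))) = (189*5)/(-693) = 945*(-1/693) = -15/11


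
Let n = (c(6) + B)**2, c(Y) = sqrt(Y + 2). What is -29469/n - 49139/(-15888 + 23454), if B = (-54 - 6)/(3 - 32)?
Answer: -121068673749773/4626790584 + 10780791615*sqrt(2)/611524 ≈ -1235.2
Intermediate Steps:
c(Y) = sqrt(2 + Y)
B = 60/29 (B = -60/(-29) = -60*(-1/29) = 60/29 ≈ 2.0690)
n = (60/29 + 2*sqrt(2))**2 (n = (sqrt(2 + 6) + 60/29)**2 = (sqrt(8) + 60/29)**2 = (2*sqrt(2) + 60/29)**2 = (60/29 + 2*sqrt(2))**2 ≈ 23.984)
-29469/n - 49139/(-15888 + 23454) = -29469/(10328/841 + 240*sqrt(2)/29) - 49139/(-15888 + 23454) = -29469/(10328/841 + 240*sqrt(2)/29) - 49139/7566 = -49139/7566 - 29469/(10328/841 + 240*sqrt(2)/29)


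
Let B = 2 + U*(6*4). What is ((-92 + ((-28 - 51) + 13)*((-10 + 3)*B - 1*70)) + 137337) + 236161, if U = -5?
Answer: 323510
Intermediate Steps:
B = -118 (B = 2 - 30*4 = 2 - 5*24 = 2 - 120 = -118)
((-92 + ((-28 - 51) + 13)*((-10 + 3)*B - 1*70)) + 137337) + 236161 = ((-92 + ((-28 - 51) + 13)*((-10 + 3)*(-118) - 1*70)) + 137337) + 236161 = ((-92 + (-79 + 13)*(-7*(-118) - 70)) + 137337) + 236161 = ((-92 - 66*(826 - 70)) + 137337) + 236161 = ((-92 - 66*756) + 137337) + 236161 = ((-92 - 49896) + 137337) + 236161 = (-49988 + 137337) + 236161 = 87349 + 236161 = 323510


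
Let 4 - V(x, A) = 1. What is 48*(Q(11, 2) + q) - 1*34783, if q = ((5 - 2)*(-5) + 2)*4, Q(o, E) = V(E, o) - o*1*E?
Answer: -38191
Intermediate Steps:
V(x, A) = 3 (V(x, A) = 4 - 1*1 = 4 - 1 = 3)
Q(o, E) = 3 - E*o (Q(o, E) = 3 - o*1*E = 3 - o*E = 3 - E*o)
q = -52 (q = (3*(-5) + 2)*4 = (-15 + 2)*4 = -13*4 = -52)
48*(Q(11, 2) + q) - 1*34783 = 48*((3 - 1*2*11) - 52) - 1*34783 = 48*((3 - 22) - 52) - 34783 = 48*(-19 - 52) - 34783 = 48*(-71) - 34783 = -3408 - 34783 = -38191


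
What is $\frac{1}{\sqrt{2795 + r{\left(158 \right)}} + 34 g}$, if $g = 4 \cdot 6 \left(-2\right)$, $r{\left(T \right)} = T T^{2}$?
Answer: $\frac{1632}{1283683} + \frac{\sqrt{3947107}}{1283683} \approx 0.002819$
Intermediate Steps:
$r{\left(T \right)} = T^{3}$
$g = -48$ ($g = 24 \left(-2\right) = -48$)
$\frac{1}{\sqrt{2795 + r{\left(158 \right)}} + 34 g} = \frac{1}{\sqrt{2795 + 158^{3}} + 34 \left(-48\right)} = \frac{1}{\sqrt{2795 + 3944312} - 1632} = \frac{1}{\sqrt{3947107} - 1632} = \frac{1}{-1632 + \sqrt{3947107}}$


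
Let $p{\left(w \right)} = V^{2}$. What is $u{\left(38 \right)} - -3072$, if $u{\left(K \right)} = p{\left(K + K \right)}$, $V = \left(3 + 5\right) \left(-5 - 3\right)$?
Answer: $7168$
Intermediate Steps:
$V = -64$ ($V = 8 \left(-8\right) = -64$)
$p{\left(w \right)} = 4096$ ($p{\left(w \right)} = \left(-64\right)^{2} = 4096$)
$u{\left(K \right)} = 4096$
$u{\left(38 \right)} - -3072 = 4096 - -3072 = 4096 + 3072 = 7168$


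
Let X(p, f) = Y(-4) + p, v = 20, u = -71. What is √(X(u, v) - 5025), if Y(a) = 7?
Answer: I*√5089 ≈ 71.337*I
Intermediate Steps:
X(p, f) = 7 + p
√(X(u, v) - 5025) = √((7 - 71) - 5025) = √(-64 - 5025) = √(-5089) = I*√5089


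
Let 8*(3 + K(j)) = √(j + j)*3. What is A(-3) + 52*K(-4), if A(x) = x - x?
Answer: -156 + 39*I*√2 ≈ -156.0 + 55.154*I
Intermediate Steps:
A(x) = 0
K(j) = -3 + 3*√2*√j/8 (K(j) = -3 + (√(j + j)*3)/8 = -3 + (√(2*j)*3)/8 = -3 + ((√2*√j)*3)/8 = -3 + (3*√2*√j)/8 = -3 + 3*√2*√j/8)
A(-3) + 52*K(-4) = 0 + 52*(-3 + 3*√2*√(-4)/8) = 0 + 52*(-3 + 3*√2*(2*I)/8) = 0 + 52*(-3 + 3*I*√2/4) = 0 + (-156 + 39*I*√2) = -156 + 39*I*√2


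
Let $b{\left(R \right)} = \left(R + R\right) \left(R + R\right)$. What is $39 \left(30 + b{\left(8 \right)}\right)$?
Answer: $11154$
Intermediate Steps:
$b{\left(R \right)} = 4 R^{2}$ ($b{\left(R \right)} = 2 R 2 R = 4 R^{2}$)
$39 \left(30 + b{\left(8 \right)}\right) = 39 \left(30 + 4 \cdot 8^{2}\right) = 39 \left(30 + 4 \cdot 64\right) = 39 \left(30 + 256\right) = 39 \cdot 286 = 11154$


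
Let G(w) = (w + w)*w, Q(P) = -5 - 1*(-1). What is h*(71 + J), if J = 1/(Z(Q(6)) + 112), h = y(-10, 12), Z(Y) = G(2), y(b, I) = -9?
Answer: -25563/40 ≈ -639.08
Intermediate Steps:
Q(P) = -4 (Q(P) = -5 + 1 = -4)
G(w) = 2*w² (G(w) = (2*w)*w = 2*w²)
Z(Y) = 8 (Z(Y) = 2*2² = 2*4 = 8)
h = -9
J = 1/120 (J = 1/(8 + 112) = 1/120 ≈ 0.0083333)
h*(71 + J) = -9*(71 + 1/120) = -9*8521/120 = -25563/40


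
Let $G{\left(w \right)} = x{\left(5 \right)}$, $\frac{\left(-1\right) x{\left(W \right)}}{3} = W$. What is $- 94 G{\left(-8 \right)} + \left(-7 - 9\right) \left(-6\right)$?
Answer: $1506$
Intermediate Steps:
$x{\left(W \right)} = - 3 W$
$G{\left(w \right)} = -15$ ($G{\left(w \right)} = \left(-3\right) 5 = -15$)
$- 94 G{\left(-8 \right)} + \left(-7 - 9\right) \left(-6\right) = \left(-94\right) \left(-15\right) + \left(-7 - 9\right) \left(-6\right) = 1410 - -96 = 1410 + 96 = 1506$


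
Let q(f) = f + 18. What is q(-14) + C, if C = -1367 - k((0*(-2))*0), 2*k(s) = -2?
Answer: -1362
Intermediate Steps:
q(f) = 18 + f
k(s) = -1 (k(s) = (1/2)*(-2) = -1)
C = -1366 (C = -1367 - 1*(-1) = -1367 + 1 = -1366)
q(-14) + C = (18 - 14) - 1366 = 4 - 1366 = -1362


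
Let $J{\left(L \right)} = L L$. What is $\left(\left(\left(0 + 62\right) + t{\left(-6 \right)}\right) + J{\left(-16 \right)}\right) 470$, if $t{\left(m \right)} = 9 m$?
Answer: $124080$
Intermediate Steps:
$J{\left(L \right)} = L^{2}$
$\left(\left(\left(0 + 62\right) + t{\left(-6 \right)}\right) + J{\left(-16 \right)}\right) 470 = \left(\left(\left(0 + 62\right) + 9 \left(-6\right)\right) + \left(-16\right)^{2}\right) 470 = \left(\left(62 - 54\right) + 256\right) 470 = \left(8 + 256\right) 470 = 264 \cdot 470 = 124080$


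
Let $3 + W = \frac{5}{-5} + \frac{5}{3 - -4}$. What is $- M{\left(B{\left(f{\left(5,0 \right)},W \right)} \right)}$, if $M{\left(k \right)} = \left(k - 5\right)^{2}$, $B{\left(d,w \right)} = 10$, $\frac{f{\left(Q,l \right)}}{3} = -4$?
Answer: $-25$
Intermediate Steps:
$W = - \frac{23}{7}$ ($W = -3 + \left(\frac{5}{-5} + \frac{5}{3 - -4}\right) = -3 + \left(5 \left(- \frac{1}{5}\right) + \frac{5}{3 + 4}\right) = -3 - \left(1 - \frac{5}{7}\right) = -3 + \left(-1 + 5 \cdot \frac{1}{7}\right) = -3 + \left(-1 + \frac{5}{7}\right) = -3 - \frac{2}{7} = - \frac{23}{7} \approx -3.2857$)
$f{\left(Q,l \right)} = -12$ ($f{\left(Q,l \right)} = 3 \left(-4\right) = -12$)
$M{\left(k \right)} = \left(-5 + k\right)^{2}$
$- M{\left(B{\left(f{\left(5,0 \right)},W \right)} \right)} = - \left(-5 + 10\right)^{2} = - 5^{2} = \left(-1\right) 25 = -25$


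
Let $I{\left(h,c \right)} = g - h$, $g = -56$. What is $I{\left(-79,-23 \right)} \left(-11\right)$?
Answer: $-253$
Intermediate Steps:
$I{\left(h,c \right)} = -56 - h$
$I{\left(-79,-23 \right)} \left(-11\right) = \left(-56 - -79\right) \left(-11\right) = \left(-56 + 79\right) \left(-11\right) = 23 \left(-11\right) = -253$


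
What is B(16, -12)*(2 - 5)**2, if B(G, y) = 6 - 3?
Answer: 27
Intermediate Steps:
B(G, y) = 3
B(16, -12)*(2 - 5)**2 = 3*(2 - 5)**2 = 3*(-3)**2 = 3*9 = 27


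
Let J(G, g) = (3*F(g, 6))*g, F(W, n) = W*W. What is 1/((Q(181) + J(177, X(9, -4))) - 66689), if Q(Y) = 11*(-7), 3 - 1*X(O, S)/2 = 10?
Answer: -1/74998 ≈ -1.3334e-5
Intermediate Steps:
X(O, S) = -14 (X(O, S) = 6 - 2*10 = 6 - 20 = -14)
F(W, n) = W²
Q(Y) = -77
J(G, g) = 3*g³ (J(G, g) = (3*g²)*g = 3*g³)
1/((Q(181) + J(177, X(9, -4))) - 66689) = 1/((-77 + 3*(-14)³) - 66689) = 1/((-77 + 3*(-2744)) - 66689) = 1/((-77 - 8232) - 66689) = 1/(-8309 - 66689) = 1/(-74998) = -1/74998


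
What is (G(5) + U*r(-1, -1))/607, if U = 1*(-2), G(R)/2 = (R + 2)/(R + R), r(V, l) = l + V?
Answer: 27/3035 ≈ 0.0088962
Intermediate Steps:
r(V, l) = V + l
G(R) = (2 + R)/R (G(R) = 2*((R + 2)/(R + R)) = 2*((2 + R)/((2*R))) = 2*((2 + R)*(1/(2*R))) = 2*((2 + R)/(2*R)) = (2 + R)/R)
U = -2
(G(5) + U*r(-1, -1))/607 = ((2 + 5)/5 - 2*(-1 - 1))/607 = ((1/5)*7 - 2*(-2))*(1/607) = (7/5 + 4)*(1/607) = (27/5)*(1/607) = 27/3035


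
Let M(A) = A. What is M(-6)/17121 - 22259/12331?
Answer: -127056775/70373017 ≈ -1.8055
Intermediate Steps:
M(-6)/17121 - 22259/12331 = -6/17121 - 22259/12331 = -6*1/17121 - 22259*1/12331 = -2/5707 - 22259/12331 = -127056775/70373017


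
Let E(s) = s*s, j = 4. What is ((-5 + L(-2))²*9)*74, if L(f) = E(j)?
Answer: 80586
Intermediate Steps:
E(s) = s²
L(f) = 16 (L(f) = 4² = 16)
((-5 + L(-2))²*9)*74 = ((-5 + 16)²*9)*74 = (11²*9)*74 = (121*9)*74 = 1089*74 = 80586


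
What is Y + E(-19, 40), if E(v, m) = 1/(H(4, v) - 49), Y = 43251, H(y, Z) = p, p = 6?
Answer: 1859792/43 ≈ 43251.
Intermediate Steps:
H(y, Z) = 6
E(v, m) = -1/43 (E(v, m) = 1/(6 - 49) = 1/(-43) = -1/43)
Y + E(-19, 40) = 43251 - 1/43 = 1859792/43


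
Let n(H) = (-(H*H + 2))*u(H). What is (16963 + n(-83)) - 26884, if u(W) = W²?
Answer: -47482020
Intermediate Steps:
n(H) = H²*(-2 - H²) (n(H) = (-(H*H + 2))*H² = (-(H² + 2))*H² = (-(2 + H²))*H² = (-2 - H²)*H² = H²*(-2 - H²))
(16963 + n(-83)) - 26884 = (16963 + (-83)²*(-2 - 1*(-83)²)) - 26884 = (16963 + 6889*(-2 - 1*6889)) - 26884 = (16963 + 6889*(-2 - 6889)) - 26884 = (16963 + 6889*(-6891)) - 26884 = (16963 - 47472099) - 26884 = -47455136 - 26884 = -47482020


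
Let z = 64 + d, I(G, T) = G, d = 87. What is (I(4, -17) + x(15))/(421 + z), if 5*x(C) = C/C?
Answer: 21/2860 ≈ 0.0073427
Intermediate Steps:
z = 151 (z = 64 + 87 = 151)
x(C) = ⅕ (x(C) = (C/C)/5 = (⅕)*1 = ⅕)
(I(4, -17) + x(15))/(421 + z) = (4 + ⅕)/(421 + 151) = (21/5)/572 = (21/5)*(1/572) = 21/2860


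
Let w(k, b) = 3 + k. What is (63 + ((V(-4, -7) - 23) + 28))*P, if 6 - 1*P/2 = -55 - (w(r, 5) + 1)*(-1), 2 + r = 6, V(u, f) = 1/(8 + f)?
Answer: 7314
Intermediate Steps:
r = 4 (r = -2 + 6 = 4)
P = 106 (P = 12 - 2*(-55 - ((3 + 4) + 1)*(-1)) = 12 - 2*(-55 - (7 + 1)*(-1)) = 12 - 2*(-55 - 8*(-1)) = 12 - 2*(-55 - 1*(-8)) = 12 - 2*(-55 + 8) = 12 - 2*(-47) = 12 + 94 = 106)
(63 + ((V(-4, -7) - 23) + 28))*P = (63 + ((1/(8 - 7) - 23) + 28))*106 = (63 + ((1/1 - 23) + 28))*106 = (63 + ((1 - 23) + 28))*106 = (63 + (-22 + 28))*106 = (63 + 6)*106 = 69*106 = 7314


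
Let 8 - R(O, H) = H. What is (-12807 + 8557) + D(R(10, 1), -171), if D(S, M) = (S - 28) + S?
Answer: -4264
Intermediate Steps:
R(O, H) = 8 - H
D(S, M) = -28 + 2*S (D(S, M) = (-28 + S) + S = -28 + 2*S)
(-12807 + 8557) + D(R(10, 1), -171) = (-12807 + 8557) + (-28 + 2*(8 - 1*1)) = -4250 + (-28 + 2*(8 - 1)) = -4250 + (-28 + 2*7) = -4250 + (-28 + 14) = -4250 - 14 = -4264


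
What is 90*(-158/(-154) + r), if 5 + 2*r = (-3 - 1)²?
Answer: 45225/77 ≈ 587.34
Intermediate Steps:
r = 11/2 (r = -5/2 + (-3 - 1)²/2 = -5/2 + (½)*(-4)² = -5/2 + (½)*16 = -5/2 + 8 = 11/2 ≈ 5.5000)
90*(-158/(-154) + r) = 90*(-158/(-154) + 11/2) = 90*(-158*(-1/154) + 11/2) = 90*(79/77 + 11/2) = 90*(1005/154) = 45225/77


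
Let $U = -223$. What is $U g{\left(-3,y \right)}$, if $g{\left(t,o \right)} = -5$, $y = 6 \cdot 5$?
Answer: $1115$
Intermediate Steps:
$y = 30$
$U g{\left(-3,y \right)} = \left(-223\right) \left(-5\right) = 1115$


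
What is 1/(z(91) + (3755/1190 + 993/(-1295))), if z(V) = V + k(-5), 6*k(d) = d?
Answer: 66045/6112817 ≈ 0.010804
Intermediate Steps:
k(d) = d/6
z(V) = -⅚ + V (z(V) = V + (⅙)*(-5) = V - ⅚ = -⅚ + V)
1/(z(91) + (3755/1190 + 993/(-1295))) = 1/((-⅚ + 91) + (3755/1190 + 993/(-1295))) = 1/(541/6 + (3755*(1/1190) + 993*(-1/1295))) = 1/(541/6 + (751/238 - 993/1295)) = 1/(541/6 + 105173/44030) = 1/(6112817/66045) = 66045/6112817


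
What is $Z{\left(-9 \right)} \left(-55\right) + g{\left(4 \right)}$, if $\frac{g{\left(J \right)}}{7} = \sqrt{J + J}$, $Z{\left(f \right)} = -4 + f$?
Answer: $715 + 14 \sqrt{2} \approx 734.8$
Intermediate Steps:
$g{\left(J \right)} = 7 \sqrt{2} \sqrt{J}$ ($g{\left(J \right)} = 7 \sqrt{J + J} = 7 \sqrt{2 J} = 7 \sqrt{2} \sqrt{J}$)
$Z{\left(-9 \right)} \left(-55\right) + g{\left(4 \right)} = \left(-4 - 9\right) \left(-55\right) + 7 \sqrt{2} \sqrt{4} = \left(-13\right) \left(-55\right) + 7 \sqrt{2} \cdot 2 = 715 + 14 \sqrt{2}$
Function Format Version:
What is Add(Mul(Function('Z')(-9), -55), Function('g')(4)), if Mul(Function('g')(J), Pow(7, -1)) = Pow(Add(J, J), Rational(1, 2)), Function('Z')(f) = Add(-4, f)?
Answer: Add(715, Mul(14, Pow(2, Rational(1, 2)))) ≈ 734.80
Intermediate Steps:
Function('g')(J) = Mul(7, Pow(2, Rational(1, 2)), Pow(J, Rational(1, 2))) (Function('g')(J) = Mul(7, Pow(Add(J, J), Rational(1, 2))) = Mul(7, Pow(Mul(2, J), Rational(1, 2))) = Mul(7, Mul(Pow(2, Rational(1, 2)), Pow(J, Rational(1, 2)))) = Mul(7, Pow(2, Rational(1, 2)), Pow(J, Rational(1, 2))))
Add(Mul(Function('Z')(-9), -55), Function('g')(4)) = Add(Mul(Add(-4, -9), -55), Mul(7, Pow(2, Rational(1, 2)), Pow(4, Rational(1, 2)))) = Add(Mul(-13, -55), Mul(7, Pow(2, Rational(1, 2)), 2)) = Add(715, Mul(14, Pow(2, Rational(1, 2))))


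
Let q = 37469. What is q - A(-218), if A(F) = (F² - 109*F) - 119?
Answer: -33698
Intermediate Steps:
A(F) = -119 + F² - 109*F
q - A(-218) = 37469 - (-119 + (-218)² - 109*(-218)) = 37469 - (-119 + 47524 + 23762) = 37469 - 1*71167 = 37469 - 71167 = -33698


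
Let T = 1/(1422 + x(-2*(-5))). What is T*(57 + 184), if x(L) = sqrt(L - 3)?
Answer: 342702/2022077 - 241*sqrt(7)/2022077 ≈ 0.16916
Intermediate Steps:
x(L) = sqrt(-3 + L)
T = 1/(1422 + sqrt(7)) (T = 1/(1422 + sqrt(-3 - 2*(-5))) = 1/(1422 + sqrt(-3 + 10)) = 1/(1422 + sqrt(7)) ≈ 0.00070193)
T*(57 + 184) = (1422/2022077 - sqrt(7)/2022077)*(57 + 184) = (1422/2022077 - sqrt(7)/2022077)*241 = 342702/2022077 - 241*sqrt(7)/2022077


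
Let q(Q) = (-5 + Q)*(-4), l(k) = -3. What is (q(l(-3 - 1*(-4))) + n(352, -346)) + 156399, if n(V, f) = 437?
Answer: 156868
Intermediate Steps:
q(Q) = 20 - 4*Q
(q(l(-3 - 1*(-4))) + n(352, -346)) + 156399 = ((20 - 4*(-3)) + 437) + 156399 = ((20 + 12) + 437) + 156399 = (32 + 437) + 156399 = 469 + 156399 = 156868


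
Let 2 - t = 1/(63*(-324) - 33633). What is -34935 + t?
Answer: -1887953984/54045 ≈ -34933.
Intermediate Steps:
t = 108091/54045 (t = 2 - 1/(63*(-324) - 33633) = 2 - 1/(-20412 - 33633) = 2 - 1/(-54045) = 2 - 1*(-1/54045) = 2 + 1/54045 = 108091/54045 ≈ 2.0000)
-34935 + t = -34935 + 108091/54045 = -1887953984/54045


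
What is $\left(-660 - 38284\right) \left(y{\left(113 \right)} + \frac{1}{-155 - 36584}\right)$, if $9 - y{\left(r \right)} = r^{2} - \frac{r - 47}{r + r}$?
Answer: $\frac{2062942231839424}{4151507} \approx 4.9691 \cdot 10^{8}$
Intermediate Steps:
$y{\left(r \right)} = 9 - r^{2} + \frac{-47 + r}{2 r}$ ($y{\left(r \right)} = 9 - \left(r^{2} - \frac{r - 47}{r + r}\right) = 9 - \left(r^{2} - \frac{-47 + r}{2 r}\right) = 9 - r^{2} + \frac{-47 + r}{2 r}$)
$\left(-660 - 38284\right) \left(y{\left(113 \right)} + \frac{1}{-155 - 36584}\right) = \left(-660 - 38284\right) \left(\left(\frac{19}{2} - 113^{2} - \frac{47}{2 \cdot 113}\right) + \frac{1}{-155 - 36584}\right) = - 38944 \left(\left(\frac{19}{2} - 12769 - \frac{47}{226}\right) + \frac{1}{-36739}\right) = - 38944 \left(\left(\frac{19}{2} - 12769 - \frac{47}{226}\right) - \frac{1}{36739}\right) = - 38944 \left(- \frac{1441847}{113} - \frac{1}{36739}\right) = \left(-38944\right) \left(- \frac{52972017046}{4151507}\right) = \frac{2062942231839424}{4151507}$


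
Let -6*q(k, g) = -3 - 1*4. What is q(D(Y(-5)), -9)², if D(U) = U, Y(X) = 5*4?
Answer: 49/36 ≈ 1.3611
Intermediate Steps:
Y(X) = 20
q(k, g) = 7/6 (q(k, g) = -(-3 - 1*4)/6 = -(-3 - 4)/6 = -⅙*(-7) = 7/6)
q(D(Y(-5)), -9)² = (7/6)² = 49/36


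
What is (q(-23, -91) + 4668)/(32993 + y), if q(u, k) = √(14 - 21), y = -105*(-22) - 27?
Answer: 1167/8819 + I*√7/35276 ≈ 0.13233 + 7.5002e-5*I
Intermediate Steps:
y = 2283 (y = 2310 - 27 = 2283)
q(u, k) = I*√7 (q(u, k) = √(-7) = I*√7)
(q(-23, -91) + 4668)/(32993 + y) = (I*√7 + 4668)/(32993 + 2283) = (4668 + I*√7)/35276 = (4668 + I*√7)*(1/35276) = 1167/8819 + I*√7/35276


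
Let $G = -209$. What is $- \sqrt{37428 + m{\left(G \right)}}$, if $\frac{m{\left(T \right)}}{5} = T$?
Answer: $- \sqrt{36383} \approx -190.74$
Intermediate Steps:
$m{\left(T \right)} = 5 T$
$- \sqrt{37428 + m{\left(G \right)}} = - \sqrt{37428 + 5 \left(-209\right)} = - \sqrt{37428 - 1045} = - \sqrt{36383}$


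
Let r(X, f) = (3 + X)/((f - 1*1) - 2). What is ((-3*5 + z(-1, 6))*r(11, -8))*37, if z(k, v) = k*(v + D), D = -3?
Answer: 9324/11 ≈ 847.64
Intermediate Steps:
r(X, f) = (3 + X)/(-3 + f) (r(X, f) = (3 + X)/((f - 1) - 2) = (3 + X)/((-1 + f) - 2) = (3 + X)/(-3 + f))
z(k, v) = k*(-3 + v) (z(k, v) = k*(v - 3) = k*(-3 + v))
((-3*5 + z(-1, 6))*r(11, -8))*37 = ((-3*5 - (-3 + 6))*((3 + 11)/(-3 - 8)))*37 = ((-15 - 1*3)*(14/(-11)))*37 = ((-15 - 3)*(-1/11*14))*37 = -18*(-14/11)*37 = (252/11)*37 = 9324/11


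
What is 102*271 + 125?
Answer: 27767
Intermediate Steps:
102*271 + 125 = 27642 + 125 = 27767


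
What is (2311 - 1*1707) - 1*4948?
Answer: -4344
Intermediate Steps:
(2311 - 1*1707) - 1*4948 = (2311 - 1707) - 4948 = 604 - 4948 = -4344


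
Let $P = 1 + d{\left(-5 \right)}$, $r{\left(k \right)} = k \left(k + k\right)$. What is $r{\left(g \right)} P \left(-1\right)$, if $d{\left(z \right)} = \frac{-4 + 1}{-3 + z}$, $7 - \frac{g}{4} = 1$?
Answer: $-1584$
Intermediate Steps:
$g = 24$ ($g = 28 - 4 = 24$)
$d{\left(z \right)} = - \frac{3}{-3 + z}$
$r{\left(k \right)} = 2 k^{2}$ ($r{\left(k \right)} = k 2 k = 2 k^{2}$)
$P = \frac{11}{8}$ ($P = 1 - \frac{3}{-3 - 5} = 1 - \frac{3}{-8} = 1 - - \frac{3}{8} = 1 + \frac{3}{8} = \frac{11}{8} \approx 1.375$)
$r{\left(g \right)} P \left(-1\right) = 2 \cdot 24^{2} \cdot \frac{11}{8} \left(-1\right) = 2 \cdot 576 \cdot \frac{11}{8} \left(-1\right) = 1152 \cdot \frac{11}{8} \left(-1\right) = 1584 \left(-1\right) = -1584$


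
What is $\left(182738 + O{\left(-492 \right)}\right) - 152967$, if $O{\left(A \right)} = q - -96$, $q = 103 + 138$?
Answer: $30108$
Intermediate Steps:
$q = 241$
$O{\left(A \right)} = 337$ ($O{\left(A \right)} = 241 - -96 = 241 + 96 = 337$)
$\left(182738 + O{\left(-492 \right)}\right) - 152967 = \left(182738 + 337\right) - 152967 = 183075 - 152967 = 30108$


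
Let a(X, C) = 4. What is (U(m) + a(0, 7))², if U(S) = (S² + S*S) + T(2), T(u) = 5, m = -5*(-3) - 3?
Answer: 88209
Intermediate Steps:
m = 12 (m = 15 - 3 = 12)
U(S) = 5 + 2*S² (U(S) = (S² + S*S) + 5 = (S² + S²) + 5 = 2*S² + 5 = 5 + 2*S²)
(U(m) + a(0, 7))² = ((5 + 2*12²) + 4)² = ((5 + 2*144) + 4)² = ((5 + 288) + 4)² = (293 + 4)² = 297² = 88209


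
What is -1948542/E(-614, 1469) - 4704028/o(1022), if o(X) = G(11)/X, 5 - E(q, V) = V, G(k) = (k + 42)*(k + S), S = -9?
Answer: -586499815031/12932 ≈ -4.5353e+7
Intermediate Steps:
G(k) = (-9 + k)*(42 + k) (G(k) = (k + 42)*(k - 9) = (42 + k)*(-9 + k) = (-9 + k)*(42 + k))
E(q, V) = 5 - V
o(X) = 106/X (o(X) = (-378 + 11**2 + 33*11)/X = (-378 + 121 + 363)/X = 106/X)
-1948542/E(-614, 1469) - 4704028/o(1022) = -1948542/(5 - 1*1469) - 4704028/(106/1022) = -1948542/(5 - 1469) - 4704028/(106*(1/1022)) = -1948542/(-1464) - 4704028/53/511 = -1948542*(-1/1464) - 4704028*511/53 = 324757/244 - 2403758308/53 = -586499815031/12932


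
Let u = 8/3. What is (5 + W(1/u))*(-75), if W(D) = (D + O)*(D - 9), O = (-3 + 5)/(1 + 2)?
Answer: 19125/64 ≈ 298.83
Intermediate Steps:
u = 8/3 (u = 8*(⅓) = 8/3 ≈ 2.6667)
O = ⅔ (O = 2/3 = 2*(⅓) = ⅔ ≈ 0.66667)
W(D) = (-9 + D)*(⅔ + D) (W(D) = (D + ⅔)*(D - 9) = (⅔ + D)*(-9 + D) = (-9 + D)*(⅔ + D))
(5 + W(1/u))*(-75) = (5 + (-6 + (1/(8/3))² - 25/(3*8/3)))*(-75) = (5 + (-6 + (3/8)² - 25/3*3/8))*(-75) = (5 + (-6 + 9/64 - 25/8))*(-75) = (5 - 575/64)*(-75) = -255/64*(-75) = 19125/64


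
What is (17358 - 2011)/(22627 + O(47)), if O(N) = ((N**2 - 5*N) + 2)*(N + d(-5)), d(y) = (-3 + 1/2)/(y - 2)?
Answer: 107429/813433 ≈ 0.13207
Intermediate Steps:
d(y) = -5/(2*(-2 + y)) (d(y) = (-3 + 1/2)/(-2 + y) = -5/(2*(-2 + y)))
O(N) = (5/14 + N)*(2 + N**2 - 5*N) (O(N) = ((N**2 - 5*N) + 2)*(N - 5/(-4 + 2*(-5))) = (2 + N**2 - 5*N)*(N - 5/(-4 - 10)) = (2 + N**2 - 5*N)*(N - 5/(-14)) = (2 + N**2 - 5*N)*(N - 5*(-1/14)) = (2 + N**2 - 5*N)*(N + 5/14) = (2 + N**2 - 5*N)*(5/14 + N) = (5/14 + N)*(2 + N**2 - 5*N))
(17358 - 2011)/(22627 + O(47)) = (17358 - 2011)/(22627 + (5/7 + 47**3 - 65/14*47**2 + (3/14)*47)) = 15347/(22627 + (5/7 + 103823 - 65/14*2209 + 141/14)) = 15347/(22627 + (5/7 + 103823 - 143585/14 + 141/14)) = 15347/(22627 + 655044/7) = 15347/(813433/7) = 15347*(7/813433) = 107429/813433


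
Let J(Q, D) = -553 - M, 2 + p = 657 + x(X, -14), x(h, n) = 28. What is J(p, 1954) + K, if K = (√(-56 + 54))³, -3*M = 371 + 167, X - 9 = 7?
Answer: -1121/3 - 2*I*√2 ≈ -373.67 - 2.8284*I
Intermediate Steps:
X = 16 (X = 9 + 7 = 16)
p = 683 (p = -2 + (657 + 28) = -2 + 685 = 683)
M = -538/3 (M = -(371 + 167)/3 = -⅓*538 = -538/3 ≈ -179.33)
J(Q, D) = -1121/3 (J(Q, D) = -553 - 1*(-538/3) = -553 + 538/3 = -1121/3)
K = -2*I*√2 (K = (√(-2))³ = (I*√2)³ = -2*I*√2 ≈ -2.8284*I)
J(p, 1954) + K = -1121/3 - 2*I*√2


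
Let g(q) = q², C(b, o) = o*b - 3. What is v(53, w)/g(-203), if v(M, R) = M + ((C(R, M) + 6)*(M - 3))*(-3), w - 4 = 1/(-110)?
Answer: -353372/453299 ≈ -0.77956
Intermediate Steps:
C(b, o) = -3 + b*o (C(b, o) = b*o - 3 = -3 + b*o)
w = 439/110 (w = 4 + 1/(-110) = 4 - 1/110 = 439/110 ≈ 3.9909)
v(M, R) = M - 3*(-3 + M)*(3 + M*R) (v(M, R) = M + (((-3 + R*M) + 6)*(M - 3))*(-3) = M + (((-3 + M*R) + 6)*(-3 + M))*(-3) = M + ((3 + M*R)*(-3 + M))*(-3) = M + ((-3 + M)*(3 + M*R))*(-3) = M - 3*(-3 + M)*(3 + M*R))
v(53, w)/g(-203) = (27 - 8*53 - 3*439/110*53² + 9*53*(439/110))/((-203)²) = (27 - 424 - 3*439/110*2809 + 209403/110)/41209 = (27 - 424 - 3699453/110 + 209403/110)*(1/41209) = -353372/11*1/41209 = -353372/453299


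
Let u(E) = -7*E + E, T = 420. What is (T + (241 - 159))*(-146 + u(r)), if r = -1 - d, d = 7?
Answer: -49196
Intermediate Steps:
r = -8 (r = -1 - 1*7 = -1 - 7 = -8)
u(E) = -6*E
(T + (241 - 159))*(-146 + u(r)) = (420 + (241 - 159))*(-146 - 6*(-8)) = (420 + 82)*(-146 + 48) = 502*(-98) = -49196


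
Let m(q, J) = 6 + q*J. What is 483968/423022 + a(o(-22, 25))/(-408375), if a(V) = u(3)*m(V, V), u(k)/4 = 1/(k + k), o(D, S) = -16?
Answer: 296349816236/259127413875 ≈ 1.1436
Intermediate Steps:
m(q, J) = 6 + J*q
u(k) = 2/k (u(k) = 4/(k + k) = 4/((2*k)) = 4*(1/(2*k)) = 2/k)
a(V) = 4 + 2*V²/3 (a(V) = (2/3)*(6 + V*V) = (2*(⅓))*(6 + V²) = 2*(6 + V²)/3 = 4 + 2*V²/3)
483968/423022 + a(o(-22, 25))/(-408375) = 483968/423022 + (4 + (⅔)*(-16)²)/(-408375) = 483968*(1/423022) + (4 + (⅔)*256)*(-1/408375) = 241984/211511 + (4 + 512/3)*(-1/408375) = 241984/211511 + (524/3)*(-1/408375) = 241984/211511 - 524/1225125 = 296349816236/259127413875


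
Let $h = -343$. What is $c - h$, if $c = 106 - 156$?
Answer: $293$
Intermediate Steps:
$c = -50$
$c - h = -50 - -343 = -50 + 343 = 293$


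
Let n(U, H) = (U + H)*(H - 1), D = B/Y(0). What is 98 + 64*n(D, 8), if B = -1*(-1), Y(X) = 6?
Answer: 11270/3 ≈ 3756.7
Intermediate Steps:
B = 1
D = ⅙ (D = 1/6 = 1*(⅙) = ⅙ ≈ 0.16667)
n(U, H) = (-1 + H)*(H + U) (n(U, H) = (H + U)*(-1 + H) = (-1 + H)*(H + U))
98 + 64*n(D, 8) = 98 + 64*(8² - 1*8 - 1*⅙ + 8*(⅙)) = 98 + 64*(64 - 8 - ⅙ + 4/3) = 98 + 64*(343/6) = 98 + 10976/3 = 11270/3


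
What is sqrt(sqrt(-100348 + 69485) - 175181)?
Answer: sqrt(-175181 + I*sqrt(30863)) ≈ 0.21 + 418.55*I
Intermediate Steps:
sqrt(sqrt(-100348 + 69485) - 175181) = sqrt(sqrt(-30863) - 175181) = sqrt(I*sqrt(30863) - 175181) = sqrt(-175181 + I*sqrt(30863))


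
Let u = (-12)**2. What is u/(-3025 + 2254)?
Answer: -48/257 ≈ -0.18677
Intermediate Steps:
u = 144
u/(-3025 + 2254) = 144/(-3025 + 2254) = 144/(-771) = 144*(-1/771) = -48/257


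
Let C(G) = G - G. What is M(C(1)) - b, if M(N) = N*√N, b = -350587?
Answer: 350587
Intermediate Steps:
C(G) = 0
M(N) = N^(3/2)
M(C(1)) - b = 0^(3/2) - 1*(-350587) = 0 + 350587 = 350587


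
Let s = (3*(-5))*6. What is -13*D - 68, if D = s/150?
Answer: -301/5 ≈ -60.200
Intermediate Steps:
s = -90 (s = -15*6 = -90)
D = -⅗ (D = -90/150 = -90*1/150 = -⅗ ≈ -0.60000)
-13*D - 68 = -13*(-⅗) - 68 = 39/5 - 68 = -301/5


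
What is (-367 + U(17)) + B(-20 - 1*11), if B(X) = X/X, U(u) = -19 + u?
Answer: -368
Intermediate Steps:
B(X) = 1
(-367 + U(17)) + B(-20 - 1*11) = (-367 + (-19 + 17)) + 1 = (-367 - 2) + 1 = -369 + 1 = -368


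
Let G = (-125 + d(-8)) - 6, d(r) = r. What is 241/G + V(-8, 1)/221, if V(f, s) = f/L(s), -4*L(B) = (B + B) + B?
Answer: -155335/92157 ≈ -1.6855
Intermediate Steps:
L(B) = -3*B/4 (L(B) = -((B + B) + B)/4 = -(2*B + B)/4 = -3*B/4)
V(f, s) = -4*f/(3*s) (V(f, s) = f/((-3*s/4)) = f*(-4/(3*s)) = -4*f/(3*s))
G = -139 (G = (-125 - 8) - 6 = -133 - 6 = -139)
241/G + V(-8, 1)/221 = 241/(-139) - 4/3*(-8)/1/221 = 241*(-1/139) - 4/3*(-8)*1*(1/221) = -241/139 + (32/3)*(1/221) = -241/139 + 32/663 = -155335/92157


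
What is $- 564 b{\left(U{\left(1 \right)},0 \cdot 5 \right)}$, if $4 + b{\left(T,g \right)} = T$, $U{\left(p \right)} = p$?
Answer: $1692$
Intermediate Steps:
$b{\left(T,g \right)} = -4 + T$
$- 564 b{\left(U{\left(1 \right)},0 \cdot 5 \right)} = - 564 \left(-4 + 1\right) = \left(-564\right) \left(-3\right) = 1692$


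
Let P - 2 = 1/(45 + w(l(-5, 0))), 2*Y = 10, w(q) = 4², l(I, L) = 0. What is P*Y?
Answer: 615/61 ≈ 10.082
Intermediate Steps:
w(q) = 16
Y = 5 (Y = (½)*10 = 5)
P = 123/61 (P = 2 + 1/(45 + 16) = 2 + 1/61 = 123/61 ≈ 2.0164)
P*Y = (123/61)*5 = 615/61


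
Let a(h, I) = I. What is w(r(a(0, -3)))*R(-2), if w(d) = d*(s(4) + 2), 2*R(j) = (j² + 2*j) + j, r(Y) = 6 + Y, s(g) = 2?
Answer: -12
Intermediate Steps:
R(j) = j²/2 + 3*j/2 (R(j) = ((j² + 2*j) + j)/2 = (j² + 3*j)/2 = j²/2 + 3*j/2)
w(d) = 4*d (w(d) = d*(2 + 2) = d*4 = 4*d)
w(r(a(0, -3)))*R(-2) = (4*(6 - 3))*((½)*(-2)*(3 - 2)) = (4*3)*((½)*(-2)*1) = 12*(-1) = -12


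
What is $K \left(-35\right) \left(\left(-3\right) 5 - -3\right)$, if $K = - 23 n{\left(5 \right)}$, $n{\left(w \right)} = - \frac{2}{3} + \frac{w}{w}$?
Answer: $-3220$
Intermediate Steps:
$n{\left(w \right)} = \frac{1}{3}$ ($n{\left(w \right)} = \left(-2\right) \frac{1}{3} + 1 = - \frac{2}{3} + 1 = \frac{1}{3}$)
$K = - \frac{23}{3}$ ($K = \left(-23\right) \frac{1}{3} = - \frac{23}{3} \approx -7.6667$)
$K \left(-35\right) \left(\left(-3\right) 5 - -3\right) = \left(- \frac{23}{3}\right) \left(-35\right) \left(\left(-3\right) 5 - -3\right) = \frac{805 \left(-15 + 3\right)}{3} = \frac{805}{3} \left(-12\right) = -3220$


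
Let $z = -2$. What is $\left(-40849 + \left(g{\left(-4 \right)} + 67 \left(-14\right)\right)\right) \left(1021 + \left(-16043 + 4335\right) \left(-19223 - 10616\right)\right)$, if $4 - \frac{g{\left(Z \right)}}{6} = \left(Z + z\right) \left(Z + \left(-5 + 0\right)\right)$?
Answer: $-14703347360871$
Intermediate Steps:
$g{\left(Z \right)} = 24 - 6 \left(-5 + Z\right) \left(-2 + Z\right)$ ($g{\left(Z \right)} = 24 - 6 \left(Z - 2\right) \left(Z + \left(-5 + 0\right)\right) = 24 - 6 \left(-2 + Z\right) \left(Z - 5\right) = 24 - 6 \left(-2 + Z\right) \left(-5 + Z\right) = 24 - 6 \left(-5 + Z\right) \left(-2 + Z\right)$)
$\left(-40849 + \left(g{\left(-4 \right)} + 67 \left(-14\right)\right)\right) \left(1021 + \left(-16043 + 4335\right) \left(-19223 - 10616\right)\right) = \left(-40849 + \left(\left(-36 - 6 \left(-4\right)^{2} + 42 \left(-4\right)\right) + 67 \left(-14\right)\right)\right) \left(1021 + \left(-16043 + 4335\right) \left(-19223 - 10616\right)\right) = \left(-40849 - 1238\right) \left(1021 - -349355012\right) = \left(-40849 - 1238\right) \left(1021 + 349355012\right) = \left(-40849 - 1238\right) 349356033 = \left(-42087\right) 349356033 = -14703347360871$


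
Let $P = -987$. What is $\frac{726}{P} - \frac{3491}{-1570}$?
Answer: $\frac{768599}{516530} \approx 1.488$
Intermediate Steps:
$\frac{726}{P} - \frac{3491}{-1570} = \frac{726}{-987} - \frac{3491}{-1570} = 726 \left(- \frac{1}{987}\right) - - \frac{3491}{1570} = - \frac{242}{329} + \frac{3491}{1570} = \frac{768599}{516530}$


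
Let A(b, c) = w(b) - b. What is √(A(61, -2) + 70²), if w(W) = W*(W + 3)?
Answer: √8743 ≈ 93.504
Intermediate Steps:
w(W) = W*(3 + W)
A(b, c) = -b + b*(3 + b) (A(b, c) = b*(3 + b) - b = -b + b*(3 + b))
√(A(61, -2) + 70²) = √(61*(2 + 61) + 70²) = √(61*63 + 4900) = √(3843 + 4900) = √8743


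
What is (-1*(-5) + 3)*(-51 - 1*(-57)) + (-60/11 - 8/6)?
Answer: 1360/33 ≈ 41.212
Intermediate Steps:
(-1*(-5) + 3)*(-51 - 1*(-57)) + (-60/11 - 8/6) = (5 + 3)*(-51 + 57) + (-60*1/11 - 8*1/6) = 8*6 + (-60/11 - 4/3) = 48 - 224/33 = 1360/33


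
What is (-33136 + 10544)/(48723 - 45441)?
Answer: -11296/1641 ≈ -6.8836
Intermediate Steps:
(-33136 + 10544)/(48723 - 45441) = -22592/3282 = -22592*1/3282 = -11296/1641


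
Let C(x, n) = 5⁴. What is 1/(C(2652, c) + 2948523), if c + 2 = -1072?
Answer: 1/2949148 ≈ 3.3908e-7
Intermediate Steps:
c = -1074 (c = -2 - 1072 = -1074)
C(x, n) = 625
1/(C(2652, c) + 2948523) = 1/(625 + 2948523) = 1/2949148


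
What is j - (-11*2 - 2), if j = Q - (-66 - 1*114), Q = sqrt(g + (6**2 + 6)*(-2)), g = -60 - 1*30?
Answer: 204 + I*sqrt(174) ≈ 204.0 + 13.191*I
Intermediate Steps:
g = -90 (g = -60 - 30 = -90)
Q = I*sqrt(174) (Q = sqrt(-90 + (6**2 + 6)*(-2)) = sqrt(-90 + (36 + 6)*(-2)) = sqrt(-90 + 42*(-2)) = sqrt(-90 - 84) = sqrt(-174) = I*sqrt(174) ≈ 13.191*I)
j = 180 + I*sqrt(174) (j = I*sqrt(174) - (-66 - 1*114) = I*sqrt(174) - (-66 - 114) = I*sqrt(174) - 1*(-180) = I*sqrt(174) + 180 = 180 + I*sqrt(174) ≈ 180.0 + 13.191*I)
j - (-11*2 - 2) = (180 + I*sqrt(174)) - (-11*2 - 2) = (180 + I*sqrt(174)) - (-22 - 2) = (180 + I*sqrt(174)) - 1*(-24) = (180 + I*sqrt(174)) + 24 = 204 + I*sqrt(174)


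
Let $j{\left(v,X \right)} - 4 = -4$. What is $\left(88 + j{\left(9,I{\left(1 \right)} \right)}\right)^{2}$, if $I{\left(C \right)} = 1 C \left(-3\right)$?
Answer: $7744$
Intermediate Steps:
$I{\left(C \right)} = - 3 C$ ($I{\left(C \right)} = C \left(-3\right) = - 3 C$)
$j{\left(v,X \right)} = 0$ ($j{\left(v,X \right)} = 4 - 4 = 0$)
$\left(88 + j{\left(9,I{\left(1 \right)} \right)}\right)^{2} = \left(88 + 0\right)^{2} = 88^{2} = 7744$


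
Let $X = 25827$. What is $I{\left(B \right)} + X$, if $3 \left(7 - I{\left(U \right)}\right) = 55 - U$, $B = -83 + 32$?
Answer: $\frac{77396}{3} \approx 25799.0$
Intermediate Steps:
$B = -51$
$I{\left(U \right)} = - \frac{34}{3} + \frac{U}{3}$ ($I{\left(U \right)} = 7 - \frac{55 - U}{3} = 7 + \left(- \frac{55}{3} + \frac{U}{3}\right) = - \frac{34}{3} + \frac{U}{3}$)
$I{\left(B \right)} + X = \left(- \frac{34}{3} + \frac{1}{3} \left(-51\right)\right) + 25827 = \left(- \frac{34}{3} - 17\right) + 25827 = - \frac{85}{3} + 25827 = \frac{77396}{3}$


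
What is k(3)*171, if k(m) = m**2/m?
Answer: 513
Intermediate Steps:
k(m) = m
k(3)*171 = 3*171 = 513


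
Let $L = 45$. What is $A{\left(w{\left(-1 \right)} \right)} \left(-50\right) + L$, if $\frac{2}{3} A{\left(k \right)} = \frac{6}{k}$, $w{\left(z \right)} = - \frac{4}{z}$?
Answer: $- \frac{135}{2} \approx -67.5$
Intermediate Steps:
$A{\left(k \right)} = \frac{9}{k}$ ($A{\left(k \right)} = \frac{3 \frac{6}{k}}{2} = \frac{9}{k}$)
$A{\left(w{\left(-1 \right)} \right)} \left(-50\right) + L = \frac{9}{\left(-4\right) \frac{1}{-1}} \left(-50\right) + 45 = \frac{9}{\left(-4\right) \left(-1\right)} \left(-50\right) + 45 = \frac{9}{4} \left(-50\right) + 45 = - \frac{225}{2} + 45 = - \frac{135}{2}$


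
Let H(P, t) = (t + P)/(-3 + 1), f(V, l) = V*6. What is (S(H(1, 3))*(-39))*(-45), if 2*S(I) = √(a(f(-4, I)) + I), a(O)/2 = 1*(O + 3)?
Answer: 1755*I*√11 ≈ 5820.7*I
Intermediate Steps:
f(V, l) = 6*V
a(O) = 6 + 2*O (a(O) = 2*(1*(O + 3)) = 2*(1*(3 + O)) = 2*(3 + O) = 6 + 2*O)
H(P, t) = -P/2 - t/2 (H(P, t) = (P + t)/(-2) = (P + t)*(-½) = -P/2 - t/2)
S(I) = √(-42 + I)/2 (S(I) = √((6 + 2*(6*(-4))) + I)/2 = √((6 + 2*(-24)) + I)/2 = √((6 - 48) + I)/2 = √(-42 + I)/2)
(S(H(1, 3))*(-39))*(-45) = ((√(-42 + (-½*1 - ½*3))/2)*(-39))*(-45) = ((√(-42 + (-½ - 3/2))/2)*(-39))*(-45) = ((√(-42 - 2)/2)*(-39))*(-45) = ((√(-44)/2)*(-39))*(-45) = (((2*I*√11)/2)*(-39))*(-45) = ((I*√11)*(-39))*(-45) = -39*I*√11*(-45) = 1755*I*√11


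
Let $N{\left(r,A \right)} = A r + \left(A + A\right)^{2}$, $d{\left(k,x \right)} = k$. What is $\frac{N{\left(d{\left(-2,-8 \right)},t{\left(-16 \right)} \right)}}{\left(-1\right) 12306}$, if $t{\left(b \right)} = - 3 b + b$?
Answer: $- \frac{96}{293} \approx -0.32764$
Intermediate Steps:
$t{\left(b \right)} = - 2 b$
$N{\left(r,A \right)} = 4 A^{2} + A r$ ($N{\left(r,A \right)} = A r + \left(2 A\right)^{2} = A r + 4 A^{2} = 4 A^{2} + A r$)
$\frac{N{\left(d{\left(-2,-8 \right)},t{\left(-16 \right)} \right)}}{\left(-1\right) 12306} = \frac{\left(-2\right) \left(-16\right) \left(-2 + 4 \left(\left(-2\right) \left(-16\right)\right)\right)}{\left(-1\right) 12306} = \frac{32 \left(-2 + 4 \cdot 32\right)}{-12306} = 32 \left(-2 + 128\right) \left(- \frac{1}{12306}\right) = 32 \cdot 126 \left(- \frac{1}{12306}\right) = 4032 \left(- \frac{1}{12306}\right) = - \frac{96}{293}$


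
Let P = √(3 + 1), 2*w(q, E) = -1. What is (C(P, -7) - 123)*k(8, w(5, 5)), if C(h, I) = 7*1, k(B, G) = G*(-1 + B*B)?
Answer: 3654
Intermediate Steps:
w(q, E) = -½ (w(q, E) = (½)*(-1) = -½)
k(B, G) = G*(-1 + B²)
P = 2 (P = √4 = 2)
C(h, I) = 7
(C(P, -7) - 123)*k(8, w(5, 5)) = (7 - 123)*(-(-1 + 8²)/2) = -(-58)*(-1 + 64) = -(-58)*63 = -116*(-63/2) = 3654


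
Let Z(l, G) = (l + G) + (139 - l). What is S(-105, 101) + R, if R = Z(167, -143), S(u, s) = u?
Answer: -109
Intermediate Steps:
Z(l, G) = 139 + G (Z(l, G) = (G + l) + (139 - l) = 139 + G)
R = -4 (R = 139 - 143 = -4)
S(-105, 101) + R = -105 - 4 = -109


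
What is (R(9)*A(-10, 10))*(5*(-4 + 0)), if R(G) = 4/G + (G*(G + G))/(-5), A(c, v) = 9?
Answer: 5752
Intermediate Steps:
R(G) = 4/G - 2*G²/5 (R(G) = 4/G + (G*(2*G))*(-⅕) = 4/G + (2*G²)*(-⅕) = 4/G - 2*G²/5)
(R(9)*A(-10, 10))*(5*(-4 + 0)) = (((⅖)*(10 - 1*9³)/9)*9)*(5*(-4 + 0)) = (((⅖)*(⅑)*(10 - 1*729))*9)*(5*(-4)) = (((⅖)*(⅑)*(10 - 729))*9)*(-20) = (((⅖)*(⅑)*(-719))*9)*(-20) = -1438/45*9*(-20) = -1438/5*(-20) = 5752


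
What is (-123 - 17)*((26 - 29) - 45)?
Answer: 6720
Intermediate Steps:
(-123 - 17)*((26 - 29) - 45) = -140*(-3 - 45) = -140*(-48) = 6720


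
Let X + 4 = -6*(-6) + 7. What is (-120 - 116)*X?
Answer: -9204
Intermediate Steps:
X = 39 (X = -4 + (-6*(-6) + 7) = -4 + (36 + 7) = -4 + 43 = 39)
(-120 - 116)*X = (-120 - 116)*39 = -236*39 = -9204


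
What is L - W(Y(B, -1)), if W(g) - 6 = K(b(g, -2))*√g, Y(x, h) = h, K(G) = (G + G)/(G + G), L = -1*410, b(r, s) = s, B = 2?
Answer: -416 - I ≈ -416.0 - 1.0*I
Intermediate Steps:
L = -410
K(G) = 1 (K(G) = (2*G)/((2*G)) = (2*G)*(1/(2*G)) = 1)
W(g) = 6 + √g (W(g) = 6 + 1*√g = 6 + √g)
L - W(Y(B, -1)) = -410 - (6 + √(-1)) = -410 - (6 + I) = -410 + (-6 - I) = -416 - I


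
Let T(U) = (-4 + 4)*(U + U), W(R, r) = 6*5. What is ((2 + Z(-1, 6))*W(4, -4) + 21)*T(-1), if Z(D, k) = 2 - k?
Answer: 0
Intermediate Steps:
W(R, r) = 30
T(U) = 0 (T(U) = 0*(2*U) = 0)
((2 + Z(-1, 6))*W(4, -4) + 21)*T(-1) = ((2 + (2 - 1*6))*30 + 21)*0 = ((2 + (2 - 6))*30 + 21)*0 = ((2 - 4)*30 + 21)*0 = (-2*30 + 21)*0 = (-60 + 21)*0 = -39*0 = 0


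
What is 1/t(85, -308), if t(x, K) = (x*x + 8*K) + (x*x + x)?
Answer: 1/12071 ≈ 8.2843e-5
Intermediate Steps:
t(x, K) = x + 2*x² + 8*K (t(x, K) = (x² + 8*K) + (x² + x) = (x² + 8*K) + (x + x²) = x + 2*x² + 8*K)
1/t(85, -308) = 1/(85 + 2*85² + 8*(-308)) = 1/(85 + 2*7225 - 2464) = 1/(85 + 14450 - 2464) = 1/12071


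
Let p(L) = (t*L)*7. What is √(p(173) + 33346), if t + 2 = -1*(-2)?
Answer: √33346 ≈ 182.61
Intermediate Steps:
t = 0 (t = -2 - 1*(-2) = -2 + 2 = 0)
p(L) = 0 (p(L) = (0*L)*7 = 0*7 = 0)
√(p(173) + 33346) = √(0 + 33346) = √33346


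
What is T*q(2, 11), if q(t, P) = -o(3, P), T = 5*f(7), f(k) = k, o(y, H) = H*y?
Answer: -1155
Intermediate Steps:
T = 35 (T = 5*7 = 35)
q(t, P) = -3*P (q(t, P) = -P*3 = -3*P)
T*q(2, 11) = 35*(-3*11) = 35*(-33) = -1155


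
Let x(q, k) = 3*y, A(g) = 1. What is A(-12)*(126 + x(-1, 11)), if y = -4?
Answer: 114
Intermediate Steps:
x(q, k) = -12 (x(q, k) = 3*(-4) = -12)
A(-12)*(126 + x(-1, 11)) = 1*(126 - 12) = 1*114 = 114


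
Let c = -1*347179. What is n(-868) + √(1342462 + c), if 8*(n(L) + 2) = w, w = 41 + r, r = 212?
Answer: 237/8 + 3*√110587 ≈ 1027.3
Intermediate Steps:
c = -347179
w = 253 (w = 41 + 212 = 253)
n(L) = 237/8 (n(L) = -2 + (⅛)*253 = -2 + 253/8 = 237/8)
n(-868) + √(1342462 + c) = 237/8 + √(1342462 - 347179) = 237/8 + √995283 = 237/8 + 3*√110587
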